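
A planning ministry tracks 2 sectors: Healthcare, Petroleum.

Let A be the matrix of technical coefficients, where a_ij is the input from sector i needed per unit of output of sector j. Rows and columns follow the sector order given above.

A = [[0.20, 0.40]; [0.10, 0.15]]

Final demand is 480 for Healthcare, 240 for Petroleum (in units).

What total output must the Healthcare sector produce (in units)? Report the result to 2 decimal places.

x_1 = 787.50

I − A =
  [   0.80    -0.40]
  [  -0.10     0.85]
det(I−A) = (0.80)(0.85) − (-0.40)(-0.10) = 0.6400
adj(I−A) = [[0.85, 0.40], [0.10, 0.80]]
(I − A)⁻¹ = adj(I−A) / det(I−A) ≈
  [   1.3281     0.6250]
  [   0.1563     1.2500]
x = (I − A)⁻¹ d = adj(I−A)·d / det(I−A), with det(I−A) = 0.6400:
  x_1 = (0.85·480 + 0.40·240) / 0.6400 = 504.00 / 0.6400 = 787.50
  x_2 = (0.10·480 + 0.80·240) / 0.6400 = 240.00 / 0.6400 = 375.00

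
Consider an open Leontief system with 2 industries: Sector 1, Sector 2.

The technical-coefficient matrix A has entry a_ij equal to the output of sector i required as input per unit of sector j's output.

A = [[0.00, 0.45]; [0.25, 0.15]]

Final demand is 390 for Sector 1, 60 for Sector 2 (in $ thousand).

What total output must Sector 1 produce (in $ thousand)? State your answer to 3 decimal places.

I − A =
  [   1.00    -0.45]
  [  -0.25     0.85]
det(I−A) = (1.00)(0.85) − (-0.45)(-0.25) = 0.7375
adj(I−A) = [[0.85, 0.45], [0.25, 1.00]]
(I − A)⁻¹ = adj(I−A) / det(I−A) ≈
  [   1.1525     0.6102]
  [   0.3390     1.3559]
x = (I − A)⁻¹ d = adj(I−A)·d / det(I−A), with det(I−A) = 0.7375:
  x_1 = (0.85·390 + 0.45·60) / 0.7375 = 358.50 / 0.7375 ≈ 486.102
  x_2 = (0.25·390 + 1.00·60) / 0.7375 = 157.50 / 0.7375 ≈ 213.559

x_1 = 486.102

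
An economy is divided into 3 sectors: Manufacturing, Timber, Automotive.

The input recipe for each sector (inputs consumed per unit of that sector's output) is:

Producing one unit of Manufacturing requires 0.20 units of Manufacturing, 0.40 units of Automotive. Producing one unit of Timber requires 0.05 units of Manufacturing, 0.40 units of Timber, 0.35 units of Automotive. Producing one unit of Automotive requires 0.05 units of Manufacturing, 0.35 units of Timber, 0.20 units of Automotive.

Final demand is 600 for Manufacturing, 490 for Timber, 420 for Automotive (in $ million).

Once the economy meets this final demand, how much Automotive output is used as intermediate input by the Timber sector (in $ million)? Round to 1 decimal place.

I − A =
  [   0.80    -0.05    -0.05]
  [   0.00     0.60    -0.35]
  [  -0.40    -0.35     0.80]
Cofactors of I−A, C_ij = (−1)^(i+j)·(minor ij) (rows/columns in the sector order above):
  C_11 = (0.60)(0.80) − (-0.35)(-0.35) = 0.3575
  C_12 = −[(0.00)(0.80) − (-0.35)(-0.40)] = 0.1400
  C_13 = (0.00)(-0.35) − (0.60)(-0.40) = 0.2400
  C_21 = −[(-0.05)(0.80) − (-0.05)(-0.35)] = 0.0575
  C_22 = (0.80)(0.80) − (-0.05)(-0.40) = 0.6200
  C_23 = −[(0.80)(-0.35) − (-0.05)(-0.40)] = 0.3000
  C_31 = (-0.05)(-0.35) − (-0.05)(0.60) = 0.0475
  C_32 = −[(0.80)(-0.35) − (-0.05)(0.00)] = 0.2800
  C_33 = (0.80)(0.60) − (-0.05)(0.00) = 0.4800
det(I−A) = Σ_j (I−A)_1j·C_1j = (0.80)(0.3575) + (-0.05)(0.1400) + (-0.05)(0.2400) = 0.2670
adj(I−A) = Cᵀ =
  [ 0.3575   0.0575   0.0475]
  [ 0.1400   0.6200   0.2800]
  [ 0.2400   0.3000   0.4800]
(I − A)⁻¹ = adj(I−A) / det(I−A) ≈
  [   1.3390     0.2154     0.1779]
  [   0.5243     2.3221     1.0487]
  [   0.8989     1.1236     1.7978]
First solve x = (I − A)⁻¹ d = adj(I−A)·d / det(I−A); in particular x_T = (0.1400·600 + 0.6200·490 + 0.2800·420) / 0.2670 = 505.40 / 0.2670 ≈ 1892.884.
Intermediate flow from A to T: z_AT = a_AT · x_T = 0.35 × 505.40 / 0.2670 = 176.89 / 0.2670 ≈ 662.5.

z_AT = 662.5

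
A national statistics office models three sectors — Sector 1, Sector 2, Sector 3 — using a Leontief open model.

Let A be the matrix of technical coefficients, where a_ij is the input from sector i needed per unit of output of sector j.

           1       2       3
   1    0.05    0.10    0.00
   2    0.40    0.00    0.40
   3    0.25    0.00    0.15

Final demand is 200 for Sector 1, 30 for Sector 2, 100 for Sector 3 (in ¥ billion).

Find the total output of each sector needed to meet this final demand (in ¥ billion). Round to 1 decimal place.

I − A =
  [   0.95    -0.10     0.00]
  [  -0.40     1.00    -0.40]
  [  -0.25     0.00     0.85]
Cofactors of I−A, C_ij = (−1)^(i+j)·(minor ij) (rows/columns in the sector order above):
  C_11 = (1.00)(0.85) − (-0.40)(0.00) = 0.8500
  C_12 = −[(-0.40)(0.85) − (-0.40)(-0.25)] = 0.4400
  C_13 = (-0.40)(0.00) − (1.00)(-0.25) = 0.2500
  C_21 = −[(-0.10)(0.85) − (0.00)(0.00)] = 0.0850
  C_22 = (0.95)(0.85) − (0.00)(-0.25) = 0.8075
  C_23 = −[(0.95)(0.00) − (-0.10)(-0.25)] = 0.0250
  C_31 = (-0.10)(-0.40) − (0.00)(1.00) = 0.0400
  C_32 = −[(0.95)(-0.40) − (0.00)(-0.40)] = 0.3800
  C_33 = (0.95)(1.00) − (-0.10)(-0.40) = 0.9100
det(I−A) = Σ_j (I−A)_1j·C_1j = (0.95)(0.8500) + (-0.10)(0.4400) + (0.00)(0.2500) = 0.7635
adj(I−A) = Cᵀ =
  [ 0.8500   0.0850   0.0400]
  [ 0.4400   0.8075   0.3800]
  [ 0.2500   0.0250   0.9100]
(I − A)⁻¹ = adj(I−A) / det(I−A) ≈
  [   1.1133     0.1113     0.0524]
  [   0.5763     1.0576     0.4977]
  [   0.3274     0.0327     1.1919]
x = (I − A)⁻¹ d = adj(I−A)·d / det(I−A), with det(I−A) = 0.7635:
  x_1 = (0.8500·200 + 0.0850·30 + 0.0400·100) / 0.7635 = 176.55 / 0.7635 ≈ 231.2
  x_2 = (0.4400·200 + 0.8075·30 + 0.3800·100) / 0.7635 = 150.225 / 0.7635 ≈ 196.8
  x_3 = (0.2500·200 + 0.0250·30 + 0.9100·100) / 0.7635 = 141.75 / 0.7635 ≈ 185.7

x_1 = 231.2, x_2 = 196.8, x_3 = 185.7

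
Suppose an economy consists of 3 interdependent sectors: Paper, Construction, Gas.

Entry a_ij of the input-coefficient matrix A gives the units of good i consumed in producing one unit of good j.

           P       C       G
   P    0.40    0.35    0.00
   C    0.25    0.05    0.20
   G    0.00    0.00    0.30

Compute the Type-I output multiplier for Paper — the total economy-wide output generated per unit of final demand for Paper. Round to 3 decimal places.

I − A =
  [   0.60    -0.35     0.00]
  [  -0.25     0.95    -0.20]
  [   0.00     0.00     0.70]
Cofactors of I−A, C_ij = (−1)^(i+j)·(minor ij) (rows/columns in the sector order above):
  C_11 = (0.95)(0.70) − (-0.20)(0.00) = 0.6650
  C_12 = −[(-0.25)(0.70) − (-0.20)(0.00)] = 0.1750
  C_13 = (-0.25)(0.00) − (0.95)(0.00) = 0.0000
  C_21 = −[(-0.35)(0.70) − (0.00)(0.00)] = 0.2450
  C_22 = (0.60)(0.70) − (0.00)(0.00) = 0.4200
  C_23 = −[(0.60)(0.00) − (-0.35)(0.00)] = 0.0000
  C_31 = (-0.35)(-0.20) − (0.00)(0.95) = 0.0700
  C_32 = −[(0.60)(-0.20) − (0.00)(-0.25)] = 0.1200
  C_33 = (0.60)(0.95) − (-0.35)(-0.25) = 0.4825
det(I−A) = Σ_j (I−A)_1j·C_1j = (0.60)(0.6650) + (-0.35)(0.1750) + (0.00)(0.0000) = 0.33775
adj(I−A) = Cᵀ =
  [ 0.6650   0.2450   0.0700]
  [ 0.1750   0.4200   0.1200]
  [ 0.0000   0.0000   0.4825]
(I − A)⁻¹ = adj(I−A) / det(I−A) ≈
  [   1.9689     0.7254     0.2073]
  [   0.5181     1.2435     0.3553]
  [   0.0000     0.0000     1.4286]
The output multiplier for sector j is the column-j sum of the Leontief inverse (I − A)⁻¹ = adj(I−A) / det(I−A).
Column P of adj(I−A): (0.6650, 0.1750, 0.0000); det(I−A) = 0.33775.
m_P = (0.6650 + 0.1750 + 0.0000) / 0.33775 = 0.84 / 0.33775 ≈ 2.487.

m_P = 2.487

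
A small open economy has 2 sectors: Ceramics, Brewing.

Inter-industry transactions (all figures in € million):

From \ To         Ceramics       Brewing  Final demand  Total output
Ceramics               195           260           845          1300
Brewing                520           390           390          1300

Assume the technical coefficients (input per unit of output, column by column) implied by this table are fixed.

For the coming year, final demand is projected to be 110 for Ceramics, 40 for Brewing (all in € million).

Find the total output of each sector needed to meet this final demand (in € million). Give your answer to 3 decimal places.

x_C = 165.049, x_B = 151.456

Technical coefficients a_ij = z_ij / X_j:
  a_CC = 195/1300 = 0.15, a_BC = 520/1300 = 0.40
  a_CB = 260/1300 = 0.20, a_BB = 390/1300 = 0.30
I − A =
  [   0.85    -0.20]
  [  -0.40     0.70]
det(I−A) = (0.85)(0.70) − (-0.20)(-0.40) = 0.5150
adj(I−A) = [[0.70, 0.20], [0.40, 0.85]]
(I − A)⁻¹ = adj(I−A) / det(I−A) ≈
  [   1.3592     0.3883]
  [   0.7767     1.6505]
x = (I − A)⁻¹ d = adj(I−A)·d / det(I−A), with det(I−A) = 0.5150:
  x_C = (0.70·110 + 0.20·40) / 0.5150 = 85.00 / 0.5150 ≈ 165.049
  x_B = (0.40·110 + 0.85·40) / 0.5150 = 78.00 / 0.5150 ≈ 151.456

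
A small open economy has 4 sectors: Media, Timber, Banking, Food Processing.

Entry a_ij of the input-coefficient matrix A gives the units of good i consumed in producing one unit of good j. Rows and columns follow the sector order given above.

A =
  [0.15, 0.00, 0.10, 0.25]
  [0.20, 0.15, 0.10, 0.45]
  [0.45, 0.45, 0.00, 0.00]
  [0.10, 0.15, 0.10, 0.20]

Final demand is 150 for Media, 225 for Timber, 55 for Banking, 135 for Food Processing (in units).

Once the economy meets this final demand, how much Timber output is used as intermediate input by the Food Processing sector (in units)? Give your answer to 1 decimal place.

z_TF = 174.1

I − A =
  [   0.85     0.00    -0.10    -0.25]
  [  -0.20     0.85    -0.10    -0.45]
  [  -0.45    -0.45     1.00     0.00]
  [  -0.10    -0.15    -0.10     0.80]
Compute the cofactors C_ij = (−1)^(i+j)·(3×3 minor ij) of I−A; the adjugate is their transpose:
adj(I−A) = Cᵀ =
  [ 0.556250   0.084750   0.086250   0.221500]
  [ 0.261250   0.607750   0.129250   0.423500]
  [ 0.367875   0.311625   0.491875   0.290250]
  [ 0.164500   0.163500   0.096500   0.637000]
det(I−A) = Σ_j (I−A)_1j·C_1j = (0.85)(0.556250) + (0.00)(0.261250) + (-0.10)(0.367875) + (-0.25)(0.164500) = 0.3949
(I − A)⁻¹ = adj(I−A) / det(I−A) ≈
  [   1.4086     0.2146     0.2184     0.5609]
  [   0.6616     1.5390     0.3273     1.0724]
  [   0.9316     0.7891     1.2456     0.7350]
  [   0.4166     0.4140     0.2444     1.6131]
First solve x = (I − A)⁻¹ d = adj(I−A)·d / det(I−A); in particular x_F = (0.164500·150 + 0.163500·225 + 0.096500·55 + 0.637000·135) / 0.3949 = 152.765 / 0.3949 ≈ 386.845.
Intermediate flow from T to F: z_TF = a_TF · x_F = 0.45 × 152.765 / 0.3949 = 68.74425 / 0.3949 ≈ 174.1.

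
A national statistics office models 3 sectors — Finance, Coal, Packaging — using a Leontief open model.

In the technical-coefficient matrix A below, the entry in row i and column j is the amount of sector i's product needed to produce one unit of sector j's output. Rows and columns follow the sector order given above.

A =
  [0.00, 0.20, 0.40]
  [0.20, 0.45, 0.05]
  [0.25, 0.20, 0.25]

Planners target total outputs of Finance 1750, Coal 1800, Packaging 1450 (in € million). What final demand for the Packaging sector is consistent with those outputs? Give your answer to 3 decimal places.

d_3 = 290.000

I − A =
  [   1.00    -0.20    -0.40]
  [  -0.20     0.55    -0.05]
  [  -0.25    -0.20     0.75]
d = (I − A) x:
  d_1 = (+1.00)·1750 + (-0.20)·1800 + (-0.40)·1450 = 810.000
  d_2 = (-0.20)·1750 + (+0.55)·1800 + (-0.05)·1450 = 567.500
  d_3 = (-0.25)·1750 + (-0.20)·1800 + (+0.75)·1450 = 290.000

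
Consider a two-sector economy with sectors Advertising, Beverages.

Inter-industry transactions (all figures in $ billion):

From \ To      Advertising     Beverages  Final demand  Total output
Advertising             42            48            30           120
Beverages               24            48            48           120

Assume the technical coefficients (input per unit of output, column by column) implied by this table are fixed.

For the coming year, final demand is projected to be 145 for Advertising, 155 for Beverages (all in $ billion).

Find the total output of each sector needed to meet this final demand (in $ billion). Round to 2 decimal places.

x_1 = 480.65, x_2 = 418.55

Technical coefficients a_ij = z_ij / X_j:
  a_11 = 42/120 = 0.35, a_21 = 24/120 = 0.20
  a_12 = 48/120 = 0.40, a_22 = 48/120 = 0.40
I − A =
  [   0.65    -0.40]
  [  -0.20     0.60]
det(I−A) = (0.65)(0.60) − (-0.40)(-0.20) = 0.3100
adj(I−A) = [[0.60, 0.40], [0.20, 0.65]]
(I − A)⁻¹ = adj(I−A) / det(I−A) ≈
  [   1.9355     1.2903]
  [   0.6452     2.0968]
x = (I − A)⁻¹ d = adj(I−A)·d / det(I−A), with det(I−A) = 0.3100:
  x_1 = (0.60·145 + 0.40·155) / 0.3100 = 149.00 / 0.3100 ≈ 480.65
  x_2 = (0.20·145 + 0.65·155) / 0.3100 = 129.75 / 0.3100 ≈ 418.55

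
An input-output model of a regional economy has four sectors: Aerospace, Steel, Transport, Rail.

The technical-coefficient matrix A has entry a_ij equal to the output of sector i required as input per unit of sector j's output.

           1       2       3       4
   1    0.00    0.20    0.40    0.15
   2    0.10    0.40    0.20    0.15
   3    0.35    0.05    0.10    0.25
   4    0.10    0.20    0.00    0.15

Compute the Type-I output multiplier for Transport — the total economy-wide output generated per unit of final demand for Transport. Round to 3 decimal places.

m_3 = 3.291

I − A =
  [   1.00    -0.20    -0.40    -0.15]
  [  -0.10     0.60    -0.20    -0.15]
  [  -0.35    -0.05     0.90    -0.25]
  [  -0.10    -0.20     0.00     0.85]
Compute the cofactors C_ij = (−1)^(i+j)·(3×3 minor ij) of I−A; the adjugate is their transpose:
adj(I−A) = Cᵀ =
  [ 0.41350   0.21700   0.23200   0.17950]
  [ 0.15450   0.62250   0.20700   0.19800]
  [ 0.19300   0.16675   0.44800   0.19525]
  [ 0.08500   0.17200   0.07600   0.41200]
det(I−A) = Σ_j (I−A)_1j·C_1j = (1.00)(0.41350) + (-0.20)(0.15450) + (-0.40)(0.19300) + (-0.15)(0.08500) = 0.29265
(I − A)⁻¹ = adj(I−A) / det(I−A) ≈
  [   1.4130     0.7415     0.7928     0.6134]
  [   0.5279     2.1271     0.7073     0.6766]
  [   0.6595     0.5698     1.5308     0.6672]
  [   0.2904     0.5877     0.2597     1.4078]
The output multiplier for sector j is the column-j sum of the Leontief inverse (I − A)⁻¹ = adj(I−A) / det(I−A).
Column 3 of adj(I−A): (0.23200, 0.20700, 0.44800, 0.07600); det(I−A) = 0.29265.
m_3 = (0.23200 + 0.20700 + 0.44800 + 0.07600) / 0.29265 = 0.963 / 0.29265 ≈ 3.291.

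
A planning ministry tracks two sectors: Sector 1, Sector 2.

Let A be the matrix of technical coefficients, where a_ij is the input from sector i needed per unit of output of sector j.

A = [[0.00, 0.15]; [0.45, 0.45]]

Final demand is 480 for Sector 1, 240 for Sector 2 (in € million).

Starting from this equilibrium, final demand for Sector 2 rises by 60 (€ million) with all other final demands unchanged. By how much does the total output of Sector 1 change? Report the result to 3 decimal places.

I − A =
  [   1.00    -0.15]
  [  -0.45     0.55]
det(I−A) = (1.00)(0.55) − (-0.15)(-0.45) = 0.4825
adj(I−A) = [[0.55, 0.15], [0.45, 1.00]]
(I − A)⁻¹ = adj(I−A) / det(I−A) ≈
  [   1.1399     0.3109]
  [   0.9326     2.0725]
Δx = (I − A)⁻¹ Δd with Δd having +60 in the Sector 2 component and 0 elsewhere.
So Δx_1 = L_12 · (+60), where L_12 = adj(I−A)_12 / det(I−A) = 0.15 / 0.4825.
Δx_1 = 0.15 × (+60) / 0.4825 = 9.00 / 0.4825 ≈ 18.653.

Δx_1 = 18.653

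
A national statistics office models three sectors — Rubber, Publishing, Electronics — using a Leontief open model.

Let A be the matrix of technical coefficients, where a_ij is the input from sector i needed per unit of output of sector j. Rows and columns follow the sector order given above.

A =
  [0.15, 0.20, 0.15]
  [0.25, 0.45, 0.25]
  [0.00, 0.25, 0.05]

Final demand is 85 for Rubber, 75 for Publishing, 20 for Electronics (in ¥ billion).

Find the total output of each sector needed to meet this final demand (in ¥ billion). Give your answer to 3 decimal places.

x_R = 176.019, x_P = 256.640, x_E = 88.590

I − A =
  [   0.85    -0.20    -0.15]
  [  -0.25     0.55    -0.25]
  [   0.00    -0.25     0.95]
Cofactors of I−A, C_ij = (−1)^(i+j)·(minor ij) (rows/columns in the sector order above):
  C_11 = (0.55)(0.95) − (-0.25)(-0.25) = 0.4600
  C_12 = −[(-0.25)(0.95) − (-0.25)(0.00)] = 0.2375
  C_13 = (-0.25)(-0.25) − (0.55)(0.00) = 0.0625
  C_21 = −[(-0.20)(0.95) − (-0.15)(-0.25)] = 0.2275
  C_22 = (0.85)(0.95) − (-0.15)(0.00) = 0.8075
  C_23 = −[(0.85)(-0.25) − (-0.20)(0.00)] = 0.2125
  C_31 = (-0.20)(-0.25) − (-0.15)(0.55) = 0.1325
  C_32 = −[(0.85)(-0.25) − (-0.15)(-0.25)] = 0.2500
  C_33 = (0.85)(0.55) − (-0.20)(-0.25) = 0.4175
det(I−A) = Σ_j (I−A)_1j·C_1j = (0.85)(0.4600) + (-0.20)(0.2375) + (-0.15)(0.0625) = 0.334125
adj(I−A) = Cᵀ =
  [ 0.4600   0.2275   0.1325]
  [ 0.2375   0.8075   0.2500]
  [ 0.0625   0.2125   0.4175]
(I − A)⁻¹ = adj(I−A) / det(I−A) ≈
  [   1.3767     0.6809     0.3966]
  [   0.7108     2.4168     0.7482]
  [   0.1871     0.6360     1.2495]
x = (I − A)⁻¹ d = adj(I−A)·d / det(I−A), with det(I−A) = 0.334125:
  x_R = (0.4600·85 + 0.2275·75 + 0.1325·20) / 0.334125 = 58.8125 / 0.334125 ≈ 176.019
  x_P = (0.2375·85 + 0.8075·75 + 0.2500·20) / 0.334125 = 85.75 / 0.334125 ≈ 256.640
  x_E = (0.0625·85 + 0.2125·75 + 0.4175·20) / 0.334125 = 29.60 / 0.334125 ≈ 88.590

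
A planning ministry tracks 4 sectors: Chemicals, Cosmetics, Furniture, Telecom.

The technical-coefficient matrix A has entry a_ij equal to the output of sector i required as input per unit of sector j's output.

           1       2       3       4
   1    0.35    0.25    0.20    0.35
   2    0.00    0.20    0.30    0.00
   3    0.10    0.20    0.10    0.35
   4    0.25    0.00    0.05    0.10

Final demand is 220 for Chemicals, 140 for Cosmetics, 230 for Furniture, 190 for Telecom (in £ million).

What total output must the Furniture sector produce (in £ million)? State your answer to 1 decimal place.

I − A =
  [   0.65    -0.25    -0.20    -0.35]
  [   0.00     0.80    -0.30     0.00]
  [  -0.10    -0.20     0.90    -0.35]
  [  -0.25     0.00    -0.05     0.90]
Compute the cofactors C_ij = (−1)^(i+j)·(3×3 minor ij) of I−A; the adjugate is their transpose:
adj(I−A) = Cᵀ =
  [ 0.580000   0.237625   0.225500   0.313250]
  [ 0.053250   0.399125   0.149250   0.078750]
  [ 0.142000   0.143875   0.398000   0.210000]
  [ 0.169000   0.074000   0.084750   0.405500]
det(I−A) = Σ_j (I−A)_1j·C_1j = (0.65)(0.580000) + (-0.25)(0.053250) + (-0.20)(0.142000) + (-0.35)(0.169000) = 0.2761375
(I − A)⁻¹ = adj(I−A) / det(I−A) ≈
  [   2.1004     0.8605     0.8166     1.1344]
  [   0.1928     1.4454     0.5405     0.2852]
  [   0.5142     0.5210     1.4413     0.7605]
  [   0.6120     0.2680     0.3069     1.4685]
x = (I − A)⁻¹ d = adj(I−A)·d / det(I−A), with det(I−A) = 0.2761375:
  x_1 = (0.580000·220 + 0.237625·140 + 0.225500·230 + 0.313250·190) / 0.2761375 = 272.25 / 0.2761375 ≈ 985.9
  x_2 = (0.053250·220 + 0.399125·140 + 0.149250·230 + 0.078750·190) / 0.2761375 = 116.8825 / 0.2761375 ≈ 423.3
  x_3 = (0.142000·220 + 0.143875·140 + 0.398000·230 + 0.210000·190) / 0.2761375 = 182.8225 / 0.2761375 ≈ 662.1
  x_4 = (0.169000·220 + 0.074000·140 + 0.084750·230 + 0.405500·190) / 0.2761375 = 144.0775 / 0.2761375 ≈ 521.8

x_3 = 662.1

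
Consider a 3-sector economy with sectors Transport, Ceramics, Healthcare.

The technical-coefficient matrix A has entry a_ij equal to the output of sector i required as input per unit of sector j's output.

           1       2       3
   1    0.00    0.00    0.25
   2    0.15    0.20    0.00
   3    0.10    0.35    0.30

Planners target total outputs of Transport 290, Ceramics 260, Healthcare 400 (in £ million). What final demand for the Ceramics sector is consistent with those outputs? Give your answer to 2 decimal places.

d_2 = 164.50

I − A =
  [   1.00     0.00    -0.25]
  [  -0.15     0.80     0.00]
  [  -0.10    -0.35     0.70]
d = (I − A) x:
  d_1 = (+1.00)·290 + (+0.00)·260 + (-0.25)·400 = 190.00
  d_2 = (-0.15)·290 + (+0.80)·260 + (+0.00)·400 = 164.50
  d_3 = (-0.10)·290 + (-0.35)·260 + (+0.70)·400 = 160.00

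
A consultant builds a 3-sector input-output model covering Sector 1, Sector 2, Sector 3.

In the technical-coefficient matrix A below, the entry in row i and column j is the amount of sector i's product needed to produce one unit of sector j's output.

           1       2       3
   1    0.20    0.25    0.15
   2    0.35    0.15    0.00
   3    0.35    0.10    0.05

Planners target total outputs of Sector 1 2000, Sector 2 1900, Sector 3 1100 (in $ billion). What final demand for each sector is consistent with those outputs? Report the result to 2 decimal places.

I − A =
  [   0.80    -0.25    -0.15]
  [  -0.35     0.85     0.00]
  [  -0.35    -0.10     0.95]
d = (I − A) x:
  d_1 = (+0.80)·2000 + (-0.25)·1900 + (-0.15)·1100 = 960.00
  d_2 = (-0.35)·2000 + (+0.85)·1900 + (+0.00)·1100 = 915.00
  d_3 = (-0.35)·2000 + (-0.10)·1900 + (+0.95)·1100 = 155.00

d_1 = 960.00, d_2 = 915.00, d_3 = 155.00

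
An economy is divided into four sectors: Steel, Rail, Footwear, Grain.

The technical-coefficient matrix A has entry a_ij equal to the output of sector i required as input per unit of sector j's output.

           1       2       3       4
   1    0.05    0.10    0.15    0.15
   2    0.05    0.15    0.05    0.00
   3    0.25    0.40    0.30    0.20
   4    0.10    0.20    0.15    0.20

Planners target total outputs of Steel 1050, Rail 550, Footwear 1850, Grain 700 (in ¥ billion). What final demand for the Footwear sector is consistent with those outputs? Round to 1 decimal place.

d_3 = 672.5

I − A =
  [   0.95    -0.10    -0.15    -0.15]
  [  -0.05     0.85    -0.05     0.00]
  [  -0.25    -0.40     0.70    -0.20]
  [  -0.10    -0.20    -0.15     0.80]
d = (I − A) x:
  d_1 = (+0.95)·1050 + (-0.10)·550 + (-0.15)·1850 + (-0.15)·700 = 560.0
  d_2 = (-0.05)·1050 + (+0.85)·550 + (-0.05)·1850 + (+0.00)·700 = 322.5
  d_3 = (-0.25)·1050 + (-0.40)·550 + (+0.70)·1850 + (-0.20)·700 = 672.5
  d_4 = (-0.10)·1050 + (-0.20)·550 + (-0.15)·1850 + (+0.80)·700 = 67.5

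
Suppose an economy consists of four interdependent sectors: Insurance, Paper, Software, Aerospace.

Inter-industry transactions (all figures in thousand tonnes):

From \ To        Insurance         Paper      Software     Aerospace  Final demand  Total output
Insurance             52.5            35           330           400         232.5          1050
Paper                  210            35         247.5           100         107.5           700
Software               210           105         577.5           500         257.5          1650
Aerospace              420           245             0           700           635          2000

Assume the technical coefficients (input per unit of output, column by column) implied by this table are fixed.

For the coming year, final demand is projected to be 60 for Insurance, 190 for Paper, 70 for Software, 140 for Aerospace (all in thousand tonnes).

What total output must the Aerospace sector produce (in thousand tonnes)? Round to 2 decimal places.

Technical coefficients a_ij = z_ij / X_j:
  a_11 = 52.5/1050 = 0.05, a_21 = 210/1050 = 0.20, a_31 = 210/1050 = 0.20, a_41 = 420/1050 = 0.40
  a_12 = 35/700 = 0.05, a_22 = 35/700 = 0.05, a_32 = 105/700 = 0.15, a_42 = 245/700 = 0.35
  a_13 = 330/1650 = 0.20, a_23 = 247.5/1650 = 0.15, a_33 = 577.5/1650 = 0.35, a_43 = 0/1650 = 0.00
  a_14 = 400/2000 = 0.20, a_24 = 100/2000 = 0.05, a_34 = 500/2000 = 0.25, a_44 = 700/2000 = 0.35
I − A =
  [   0.95    -0.05    -0.20    -0.20]
  [  -0.20     0.95    -0.15    -0.05]
  [  -0.20    -0.15     0.65    -0.25]
  [  -0.40    -0.35     0.00     0.65]
Compute the cofactors C_ij = (−1)^(i+j)·(3×3 minor ij) of I−A; the adjugate is their transpose:
adj(I−A) = Cᵀ =
  [ 0.362250   0.103625   0.135375   0.171500]
  [ 0.132000   0.303375   0.110625   0.106500]
  [ 0.255000   0.189250   0.472500   0.274750]
  [ 0.294000   0.227125   0.142875   0.513250]
det(I−A) = Σ_j (I−A)_1j·C_1j = (0.95)(0.362250) + (-0.05)(0.132000) + (-0.20)(0.255000) + (-0.20)(0.294000) = 0.2277375
(I − A)⁻¹ = adj(I−A) / det(I−A) ≈
  [   1.5906     0.4550     0.5944     0.7531]
  [   0.5796     1.3321     0.4858     0.4676]
  [   1.1197     0.8310     2.0748     1.2064]
  [   1.2910     0.9973     0.6274     2.2537]
x = (I − A)⁻¹ d = adj(I−A)·d / det(I−A), with det(I−A) = 0.2277375:
  x_1 = (0.362250·60 + 0.103625·190 + 0.135375·70 + 0.171500·140) / 0.2277375 = 74.91 / 0.2277375 ≈ 328.93
  x_2 = (0.132000·60 + 0.303375·190 + 0.110625·70 + 0.106500·140) / 0.2277375 = 88.215 / 0.2277375 ≈ 387.35
  x_3 = (0.255000·60 + 0.189250·190 + 0.472500·70 + 0.274750·140) / 0.2277375 = 122.7975 / 0.2277375 ≈ 539.21
  x_4 = (0.294000·60 + 0.227125·190 + 0.142875·70 + 0.513250·140) / 0.2277375 = 142.65 / 0.2277375 ≈ 626.38

x_4 = 626.38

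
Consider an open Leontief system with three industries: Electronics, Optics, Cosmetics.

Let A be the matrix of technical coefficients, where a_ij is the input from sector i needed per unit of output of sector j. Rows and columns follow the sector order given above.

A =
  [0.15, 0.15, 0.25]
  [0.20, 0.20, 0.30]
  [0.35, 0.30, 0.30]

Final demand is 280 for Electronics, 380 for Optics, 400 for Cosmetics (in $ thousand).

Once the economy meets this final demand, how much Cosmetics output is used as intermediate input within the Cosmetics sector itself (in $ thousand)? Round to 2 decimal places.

I − A =
  [   0.85    -0.15    -0.25]
  [  -0.20     0.80    -0.30]
  [  -0.35    -0.30     0.70]
Cofactors of I−A, C_ij = (−1)^(i+j)·(minor ij) (rows/columns in the sector order above):
  C_11 = (0.80)(0.70) − (-0.30)(-0.30) = 0.4700
  C_12 = −[(-0.20)(0.70) − (-0.30)(-0.35)] = 0.2450
  C_13 = (-0.20)(-0.30) − (0.80)(-0.35) = 0.3400
  C_21 = −[(-0.15)(0.70) − (-0.25)(-0.30)] = 0.1800
  C_22 = (0.85)(0.70) − (-0.25)(-0.35) = 0.5075
  C_23 = −[(0.85)(-0.30) − (-0.15)(-0.35)] = 0.3075
  C_31 = (-0.15)(-0.30) − (-0.25)(0.80) = 0.2450
  C_32 = −[(0.85)(-0.30) − (-0.25)(-0.20)] = 0.3050
  C_33 = (0.85)(0.80) − (-0.15)(-0.20) = 0.6500
det(I−A) = Σ_j (I−A)_1j·C_1j = (0.85)(0.4700) + (-0.15)(0.2450) + (-0.25)(0.3400) = 0.27775
adj(I−A) = Cᵀ =
  [ 0.4700   0.1800   0.2450]
  [ 0.2450   0.5075   0.3050]
  [ 0.3400   0.3075   0.6500]
(I − A)⁻¹ = adj(I−A) / det(I−A) ≈
  [   1.6922     0.6481     0.8821]
  [   0.8821     1.8272     1.0981]
  [   1.2241     1.1071     2.3402]
First solve x = (I − A)⁻¹ d = adj(I−A)·d / det(I−A); in particular x_3 = (0.3400·280 + 0.3075·380 + 0.6500·400) / 0.27775 = 472.05 / 0.27775 ≈ 1699.5500.
Intermediate flow from 3 to 3: z_33 = a_33 · x_3 = 0.30 × 472.05 / 0.27775 = 141.615 / 0.27775 ≈ 509.86.

z_33 = 509.86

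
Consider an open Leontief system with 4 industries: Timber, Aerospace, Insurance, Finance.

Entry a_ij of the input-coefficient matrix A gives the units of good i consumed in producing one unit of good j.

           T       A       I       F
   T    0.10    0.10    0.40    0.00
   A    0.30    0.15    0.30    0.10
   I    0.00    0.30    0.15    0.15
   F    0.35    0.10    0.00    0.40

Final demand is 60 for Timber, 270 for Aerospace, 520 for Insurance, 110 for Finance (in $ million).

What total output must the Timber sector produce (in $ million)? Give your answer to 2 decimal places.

x_T = 674.88

I − A =
  [   0.90    -0.10    -0.40     0.00]
  [  -0.30     0.85    -0.30    -0.10]
  [   0.00    -0.30     0.85    -0.15]
  [  -0.35    -0.10     0.00     0.60]
Compute the cofactors C_ij = (−1)^(i+j)·(3×3 minor ij) of I−A; the adjugate is their transpose:
adj(I−A) = Cᵀ =
  [ 0.366500   0.129000   0.218000   0.076000]
  [ 0.198500   0.438000   0.248000   0.135000]
  [ 0.113625   0.180750   0.428500   0.137250]
  [ 0.246875   0.148250   0.168500   0.507750]
det(I−A) = Σ_j (I−A)_1j·C_1j = (0.90)(0.366500) + (-0.10)(0.198500) + (-0.40)(0.113625) + (0.00)(0.246875) = 0.26455
(I − A)⁻¹ = adj(I−A) / det(I−A) ≈
  [   1.3854     0.4876     0.8240     0.2873]
  [   0.7503     1.6556     0.9374     0.5103]
  [   0.4295     0.6832     1.6197     0.5188]
  [   0.9332     0.5604     0.6369     1.9193]
x = (I − A)⁻¹ d = adj(I−A)·d / det(I−A), with det(I−A) = 0.26455:
  x_T = (0.366500·60 + 0.129000·270 + 0.218000·520 + 0.076000·110) / 0.26455 = 178.54 / 0.26455 ≈ 674.88
  x_A = (0.198500·60 + 0.438000·270 + 0.248000·520 + 0.135000·110) / 0.26455 = 273.98 / 0.26455 ≈ 1035.65
  x_I = (0.113625·60 + 0.180750·270 + 0.428500·520 + 0.137250·110) / 0.26455 = 293.5375 / 0.26455 ≈ 1109.57
  x_F = (0.246875·60 + 0.148250·270 + 0.168500·520 + 0.507750·110) / 0.26455 = 198.3125 / 0.26455 ≈ 749.62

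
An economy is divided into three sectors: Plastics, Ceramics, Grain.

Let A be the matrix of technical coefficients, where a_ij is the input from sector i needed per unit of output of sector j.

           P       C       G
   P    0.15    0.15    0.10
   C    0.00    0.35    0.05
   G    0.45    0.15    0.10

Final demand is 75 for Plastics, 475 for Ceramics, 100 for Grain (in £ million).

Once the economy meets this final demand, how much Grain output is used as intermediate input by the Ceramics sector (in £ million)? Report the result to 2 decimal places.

z_GC = 113.89

I − A =
  [   0.85    -0.15    -0.10]
  [   0.00     0.65    -0.05]
  [  -0.45    -0.15     0.90]
Cofactors of I−A, C_ij = (−1)^(i+j)·(minor ij) (rows/columns in the sector order above):
  C_11 = (0.65)(0.90) − (-0.05)(-0.15) = 0.5775
  C_12 = −[(0.00)(0.90) − (-0.05)(-0.45)] = 0.0225
  C_13 = (0.00)(-0.15) − (0.65)(-0.45) = 0.2925
  C_21 = −[(-0.15)(0.90) − (-0.10)(-0.15)] = 0.1500
  C_22 = (0.85)(0.90) − (-0.10)(-0.45) = 0.7200
  C_23 = −[(0.85)(-0.15) − (-0.15)(-0.45)] = 0.1950
  C_31 = (-0.15)(-0.05) − (-0.10)(0.65) = 0.0725
  C_32 = −[(0.85)(-0.05) − (-0.10)(0.00)] = 0.0425
  C_33 = (0.85)(0.65) − (-0.15)(0.00) = 0.5525
det(I−A) = Σ_j (I−A)_1j·C_1j = (0.85)(0.5775) + (-0.15)(0.0225) + (-0.10)(0.2925) = 0.45825
adj(I−A) = Cᵀ =
  [ 0.5775   0.1500   0.0725]
  [ 0.0225   0.7200   0.0425]
  [ 0.2925   0.1950   0.5525]
(I − A)⁻¹ = adj(I−A) / det(I−A) ≈
  [   1.2602     0.3273     0.1582]
  [   0.0491     1.5712     0.0927]
  [   0.6383     0.4255     1.2057]
First solve x = (I − A)⁻¹ d = adj(I−A)·d / det(I−A); in particular x_C = (0.0225·75 + 0.7200·475 + 0.0425·100) / 0.45825 = 347.9375 / 0.45825 ≈ 759.2744.
Intermediate flow from G to C: z_GC = a_GC · x_C = 0.15 × 347.9375 / 0.45825 = 52.190625 / 0.45825 ≈ 113.89.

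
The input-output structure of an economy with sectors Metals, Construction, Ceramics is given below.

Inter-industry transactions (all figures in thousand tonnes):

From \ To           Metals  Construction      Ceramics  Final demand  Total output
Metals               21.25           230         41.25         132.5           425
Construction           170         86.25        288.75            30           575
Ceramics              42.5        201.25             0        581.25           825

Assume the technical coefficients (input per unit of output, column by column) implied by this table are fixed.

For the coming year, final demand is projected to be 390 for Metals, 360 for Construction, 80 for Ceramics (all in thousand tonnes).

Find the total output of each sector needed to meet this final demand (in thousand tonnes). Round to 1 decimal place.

Technical coefficients a_ij = z_ij / X_j:
  a_11 = 21.25/425 = 0.05, a_21 = 170/425 = 0.40, a_31 = 42.5/425 = 0.10
  a_12 = 230/575 = 0.40, a_22 = 86.25/575 = 0.15, a_32 = 201.25/575 = 0.35
  a_13 = 41.25/825 = 0.05, a_23 = 288.75/825 = 0.35, a_33 = 0/825 = 0.00
I − A =
  [   0.95    -0.40    -0.05]
  [  -0.40     0.85    -0.35]
  [  -0.10    -0.35     1.00]
Cofactors of I−A, C_ij = (−1)^(i+j)·(minor ij) (rows/columns in the sector order above):
  C_11 = (0.85)(1.00) − (-0.35)(-0.35) = 0.7275
  C_12 = −[(-0.40)(1.00) − (-0.35)(-0.10)] = 0.4350
  C_13 = (-0.40)(-0.35) − (0.85)(-0.10) = 0.2250
  C_21 = −[(-0.40)(1.00) − (-0.05)(-0.35)] = 0.4175
  C_22 = (0.95)(1.00) − (-0.05)(-0.10) = 0.9450
  C_23 = −[(0.95)(-0.35) − (-0.40)(-0.10)] = 0.3725
  C_31 = (-0.40)(-0.35) − (-0.05)(0.85) = 0.1825
  C_32 = −[(0.95)(-0.35) − (-0.05)(-0.40)] = 0.3525
  C_33 = (0.95)(0.85) − (-0.40)(-0.40) = 0.6475
det(I−A) = Σ_j (I−A)_1j·C_1j = (0.95)(0.7275) + (-0.40)(0.4350) + (-0.05)(0.2250) = 0.505875
adj(I−A) = Cᵀ =
  [ 0.7275   0.4175   0.1825]
  [ 0.4350   0.9450   0.3525]
  [ 0.2250   0.3725   0.6475]
(I − A)⁻¹ = adj(I−A) / det(I−A) ≈
  [   1.4381     0.8253     0.3608]
  [   0.8599     1.8681     0.6968]
  [   0.4448     0.7363     1.2800]
x = (I − A)⁻¹ d = adj(I−A)·d / det(I−A), with det(I−A) = 0.505875:
  x_1 = (0.7275·390 + 0.4175·360 + 0.1825·80) / 0.505875 = 448.625 / 0.505875 ≈ 886.8
  x_2 = (0.4350·390 + 0.9450·360 + 0.3525·80) / 0.505875 = 538.05 / 0.505875 ≈ 1063.6
  x_3 = (0.2250·390 + 0.3725·360 + 0.6475·80) / 0.505875 = 273.65 / 0.505875 ≈ 540.9

x_1 = 886.8, x_2 = 1063.6, x_3 = 540.9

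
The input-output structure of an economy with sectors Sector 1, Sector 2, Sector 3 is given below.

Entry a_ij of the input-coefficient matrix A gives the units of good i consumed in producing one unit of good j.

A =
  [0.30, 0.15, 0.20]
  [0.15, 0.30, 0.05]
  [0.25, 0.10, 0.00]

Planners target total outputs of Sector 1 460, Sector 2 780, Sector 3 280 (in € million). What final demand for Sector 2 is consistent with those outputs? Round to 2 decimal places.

d_2 = 463.00

I − A =
  [   0.70    -0.15    -0.20]
  [  -0.15     0.70    -0.05]
  [  -0.25    -0.10     1.00]
d = (I − A) x:
  d_1 = (+0.70)·460 + (-0.15)·780 + (-0.20)·280 = 149.00
  d_2 = (-0.15)·460 + (+0.70)·780 + (-0.05)·280 = 463.00
  d_3 = (-0.25)·460 + (-0.10)·780 + (+1.00)·280 = 87.00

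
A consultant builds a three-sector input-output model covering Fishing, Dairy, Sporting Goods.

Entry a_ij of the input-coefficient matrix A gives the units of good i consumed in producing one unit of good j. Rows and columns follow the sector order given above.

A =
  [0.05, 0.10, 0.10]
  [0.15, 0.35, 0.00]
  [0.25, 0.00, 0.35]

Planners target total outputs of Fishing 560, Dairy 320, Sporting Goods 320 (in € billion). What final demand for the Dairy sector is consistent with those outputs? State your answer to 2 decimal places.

d_D = 124.00

I − A =
  [   0.95    -0.10    -0.10]
  [  -0.15     0.65     0.00]
  [  -0.25     0.00     0.65]
d = (I − A) x:
  d_F = (+0.95)·560 + (-0.10)·320 + (-0.10)·320 = 468.00
  d_D = (-0.15)·560 + (+0.65)·320 + (+0.00)·320 = 124.00
  d_S = (-0.25)·560 + (+0.00)·320 + (+0.65)·320 = 68.00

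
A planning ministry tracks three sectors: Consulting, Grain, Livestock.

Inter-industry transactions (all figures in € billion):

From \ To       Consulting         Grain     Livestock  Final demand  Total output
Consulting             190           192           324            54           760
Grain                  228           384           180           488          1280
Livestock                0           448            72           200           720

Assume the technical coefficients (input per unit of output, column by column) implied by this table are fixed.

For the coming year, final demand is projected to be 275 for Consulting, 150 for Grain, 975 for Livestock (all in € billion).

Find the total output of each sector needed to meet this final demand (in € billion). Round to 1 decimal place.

x_1 = 1681.9, x_2 = 1535.3, x_3 = 1680.4

Technical coefficients a_ij = z_ij / X_j:
  a_11 = 190/760 = 0.25, a_21 = 228/760 = 0.30, a_31 = 0/760 = 0.00
  a_12 = 192/1280 = 0.15, a_22 = 384/1280 = 0.30, a_32 = 448/1280 = 0.35
  a_13 = 324/720 = 0.45, a_23 = 180/720 = 0.25, a_33 = 72/720 = 0.10
I − A =
  [   0.75    -0.15    -0.45]
  [  -0.30     0.70    -0.25]
  [   0.00    -0.35     0.90]
Cofactors of I−A, C_ij = (−1)^(i+j)·(minor ij) (rows/columns in the sector order above):
  C_11 = (0.70)(0.90) − (-0.25)(-0.35) = 0.5425
  C_12 = −[(-0.30)(0.90) − (-0.25)(0.00)] = 0.2700
  C_13 = (-0.30)(-0.35) − (0.70)(0.00) = 0.1050
  C_21 = −[(-0.15)(0.90) − (-0.45)(-0.35)] = 0.2925
  C_22 = (0.75)(0.90) − (-0.45)(0.00) = 0.6750
  C_23 = −[(0.75)(-0.35) − (-0.15)(0.00)] = 0.2625
  C_31 = (-0.15)(-0.25) − (-0.45)(0.70) = 0.3525
  C_32 = −[(0.75)(-0.25) − (-0.45)(-0.30)] = 0.3225
  C_33 = (0.75)(0.70) − (-0.15)(-0.30) = 0.4800
det(I−A) = Σ_j (I−A)_1j·C_1j = (0.75)(0.5425) + (-0.15)(0.2700) + (-0.45)(0.1050) = 0.319125
adj(I−A) = Cᵀ =
  [ 0.5425   0.2925   0.3525]
  [ 0.2700   0.6750   0.3225]
  [ 0.1050   0.2625   0.4800]
(I − A)⁻¹ = adj(I−A) / det(I−A) ≈
  [   1.7000     0.9166     1.1046]
  [   0.8461     2.1152     1.0106]
  [   0.3290     0.8226     1.5041]
x = (I − A)⁻¹ d = adj(I−A)·d / det(I−A), with det(I−A) = 0.319125:
  x_1 = (0.5425·275 + 0.2925·150 + 0.3525·975) / 0.319125 = 536.75 / 0.319125 ≈ 1681.9
  x_2 = (0.2700·275 + 0.6750·150 + 0.3225·975) / 0.319125 = 489.9375 / 0.319125 ≈ 1535.3
  x_3 = (0.1050·275 + 0.2625·150 + 0.4800·975) / 0.319125 = 536.25 / 0.319125 ≈ 1680.4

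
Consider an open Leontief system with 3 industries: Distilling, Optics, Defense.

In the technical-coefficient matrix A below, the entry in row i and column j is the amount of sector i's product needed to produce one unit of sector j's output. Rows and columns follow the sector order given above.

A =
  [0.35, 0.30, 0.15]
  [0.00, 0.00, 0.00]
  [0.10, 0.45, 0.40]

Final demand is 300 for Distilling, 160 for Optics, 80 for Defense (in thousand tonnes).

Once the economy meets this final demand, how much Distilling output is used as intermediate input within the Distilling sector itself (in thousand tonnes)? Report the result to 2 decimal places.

I − A =
  [   0.65    -0.30    -0.15]
  [   0.00     1.00     0.00]
  [  -0.10    -0.45     0.60]
Cofactors of I−A, C_ij = (−1)^(i+j)·(minor ij) (rows/columns in the sector order above):
  C_11 = (1.00)(0.60) − (0.00)(-0.45) = 0.6000
  C_12 = −[(0.00)(0.60) − (0.00)(-0.10)] = 0.0000
  C_13 = (0.00)(-0.45) − (1.00)(-0.10) = 0.1000
  C_21 = −[(-0.30)(0.60) − (-0.15)(-0.45)] = 0.2475
  C_22 = (0.65)(0.60) − (-0.15)(-0.10) = 0.3750
  C_23 = −[(0.65)(-0.45) − (-0.30)(-0.10)] = 0.3225
  C_31 = (-0.30)(0.00) − (-0.15)(1.00) = 0.1500
  C_32 = −[(0.65)(0.00) − (-0.15)(0.00)] = 0.0000
  C_33 = (0.65)(1.00) − (-0.30)(0.00) = 0.6500
det(I−A) = Σ_j (I−A)_1j·C_1j = (0.65)(0.6000) + (-0.30)(0.0000) + (-0.15)(0.1000) = 0.3750
adj(I−A) = Cᵀ =
  [ 0.6000   0.2475   0.1500]
  [ 0.0000   0.3750   0.0000]
  [ 0.1000   0.3225   0.6500]
(I − A)⁻¹ = adj(I−A) / det(I−A) ≈
  [   1.6000     0.6600     0.4000]
  [   0.0000     1.0000     0.0000]
  [   0.2667     0.8600     1.7333]
First solve x = (I − A)⁻¹ d = adj(I−A)·d / det(I−A); in particular x_1 = (0.6000·300 + 0.2475·160 + 0.1500·80) / 0.3750 = 231.60 / 0.3750 = 617.6000.
Intermediate flow from 1 to 1: z_11 = a_11 · x_1 = 0.35 × 231.60 / 0.3750 = 81.06 / 0.3750 = 216.16.

z_11 = 216.16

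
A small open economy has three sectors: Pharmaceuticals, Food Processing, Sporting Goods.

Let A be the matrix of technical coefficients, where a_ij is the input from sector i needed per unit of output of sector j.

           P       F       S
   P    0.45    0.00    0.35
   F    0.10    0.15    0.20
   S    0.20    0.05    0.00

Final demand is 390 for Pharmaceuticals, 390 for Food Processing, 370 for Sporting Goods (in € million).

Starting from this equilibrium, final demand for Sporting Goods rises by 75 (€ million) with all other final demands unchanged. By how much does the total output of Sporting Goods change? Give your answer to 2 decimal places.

I − A =
  [   0.55     0.00    -0.35]
  [  -0.10     0.85    -0.20]
  [  -0.20    -0.05     1.00]
Cofactors of I−A, C_ij = (−1)^(i+j)·(minor ij) (rows/columns in the sector order above):
  C_11 = (0.85)(1.00) − (-0.20)(-0.05) = 0.8400
  C_12 = −[(-0.10)(1.00) − (-0.20)(-0.20)] = 0.1400
  C_13 = (-0.10)(-0.05) − (0.85)(-0.20) = 0.1750
  C_21 = −[(0.00)(1.00) − (-0.35)(-0.05)] = 0.0175
  C_22 = (0.55)(1.00) − (-0.35)(-0.20) = 0.4800
  C_23 = −[(0.55)(-0.05) − (0.00)(-0.20)] = 0.0275
  C_31 = (0.00)(-0.20) − (-0.35)(0.85) = 0.2975
  C_32 = −[(0.55)(-0.20) − (-0.35)(-0.10)] = 0.1450
  C_33 = (0.55)(0.85) − (0.00)(-0.10) = 0.4675
det(I−A) = Σ_j (I−A)_1j·C_1j = (0.55)(0.8400) + (0.00)(0.1400) + (-0.35)(0.1750) = 0.40075
adj(I−A) = Cᵀ =
  [ 0.8400   0.0175   0.2975]
  [ 0.1400   0.4800   0.1450]
  [ 0.1750   0.0275   0.4675]
(I − A)⁻¹ = adj(I−A) / det(I−A) ≈
  [   2.0961     0.0437     0.7424]
  [   0.3493     1.1978     0.3618]
  [   0.4367     0.0686     1.1666]
Δx = (I − A)⁻¹ Δd with Δd having +75 in the Sporting Goods component and 0 elsewhere.
So Δx_S = L_SS · (+75), where L_SS = adj(I−A)_SS / det(I−A) = 0.4675 / 0.40075.
Δx_S = 0.4675 × (+75) / 0.40075 = 35.0625 / 0.40075 ≈ 87.49.

Δx_S = 87.49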